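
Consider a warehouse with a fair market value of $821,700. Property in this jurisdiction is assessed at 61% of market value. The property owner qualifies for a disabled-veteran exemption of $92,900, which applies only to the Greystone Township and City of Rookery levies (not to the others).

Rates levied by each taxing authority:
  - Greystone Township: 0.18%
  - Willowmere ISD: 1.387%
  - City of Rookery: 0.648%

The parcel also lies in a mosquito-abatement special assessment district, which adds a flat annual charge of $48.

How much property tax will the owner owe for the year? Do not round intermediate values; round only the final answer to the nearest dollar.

$10,381

Assessed value = $821,700 × 0.61 = $501,237
Greystone Township: ($501,237 − $92,900) × 0.0018 = $408,337 × 0.0018 = $735.0066
Willowmere ISD: $501,237 × 0.01387 = $6,952.15719
City of Rookery: ($501,237 − $92,900) × 0.00648 = $408,337 × 0.00648 = $2,646.02376
Levies subtotal = $10,333.18755
Total = $10,333.18755 + $48 = $10,381.18755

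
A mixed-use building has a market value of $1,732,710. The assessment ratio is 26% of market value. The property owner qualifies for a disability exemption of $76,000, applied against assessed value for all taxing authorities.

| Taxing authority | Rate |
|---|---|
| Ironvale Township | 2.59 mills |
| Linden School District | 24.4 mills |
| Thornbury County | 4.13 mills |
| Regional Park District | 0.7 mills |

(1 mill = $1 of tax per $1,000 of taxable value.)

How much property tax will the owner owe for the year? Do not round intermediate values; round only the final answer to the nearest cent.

Assessed value = $1,732,710 × 0.26 = $450,504.6
Taxable value = $450,504.6 − $76,000 = $374,504.6
Ironvale Township: $374,504.6 × 0.00259 = $969.966914
Linden School District: $374,504.6 × 0.0244 = $9,137.91224
Thornbury County: $374,504.6 × 0.00413 = $1,546.703998
Regional Park District: $374,504.6 × 0.0007 = $262.15322
Total = $969.966914 + $9,137.91224 + $1,546.703998 + $262.15322 = $11,916.736372

$11,916.74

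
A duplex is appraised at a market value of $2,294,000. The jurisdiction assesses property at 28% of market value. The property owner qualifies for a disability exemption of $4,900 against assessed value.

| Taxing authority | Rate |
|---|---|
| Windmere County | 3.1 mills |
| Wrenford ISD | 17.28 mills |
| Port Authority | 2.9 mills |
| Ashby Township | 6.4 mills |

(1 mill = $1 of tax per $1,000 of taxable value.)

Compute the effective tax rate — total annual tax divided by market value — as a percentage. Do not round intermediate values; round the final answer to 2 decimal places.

0.82%

Assessed value = $2,294,000 × 0.28 = $642,320
Taxable value = $642,320 − $4,900 = $637,420
Windmere County: $637,420 × 0.0031 = $1,976.002
Wrenford ISD: $637,420 × 0.01728 = $11,014.6176
Port Authority: $637,420 × 0.0029 = $1,848.518
Ashby Township: $637,420 × 0.0064 = $4,079.488
Total tax = $18,918.6256
Effective rate = $18,918.6256 ÷ $2,294,000 = 0.82% of market value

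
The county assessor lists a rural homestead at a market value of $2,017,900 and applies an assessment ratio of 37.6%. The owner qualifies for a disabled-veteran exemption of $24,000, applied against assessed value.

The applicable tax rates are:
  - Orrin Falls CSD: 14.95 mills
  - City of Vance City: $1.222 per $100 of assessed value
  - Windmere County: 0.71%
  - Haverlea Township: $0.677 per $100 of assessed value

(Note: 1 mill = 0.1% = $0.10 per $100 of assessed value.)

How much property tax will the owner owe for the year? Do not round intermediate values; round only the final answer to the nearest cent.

$30,153.34

Assessed value = $2,017,900 × 0.376 = $758,730.4
Taxable value = $758,730.4 − $24,000 = $734,730.4
Orrin Falls CSD: $734,730.4 × 0.01495 = $10,984.21948
City of Vance City: $734,730.4 × 0.01222 = $8,978.405488
Windmere County: $734,730.4 × 0.0071 = $5,216.58584
Haverlea Township: $734,730.4 × 0.00677 = $4,974.124808
Total = $30,153.335616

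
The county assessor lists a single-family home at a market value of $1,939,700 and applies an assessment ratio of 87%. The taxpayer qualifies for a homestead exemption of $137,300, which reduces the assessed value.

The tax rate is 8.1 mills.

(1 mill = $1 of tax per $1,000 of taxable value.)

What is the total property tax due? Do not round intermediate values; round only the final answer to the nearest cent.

$12,556.94

Assessed value = $1,939,700 × 0.87 = $1,687,539
Taxable value = $1,687,539 − $137,300 = $1,550,239
Tax = $1,550,239 × 0.0081 = $12,556.9359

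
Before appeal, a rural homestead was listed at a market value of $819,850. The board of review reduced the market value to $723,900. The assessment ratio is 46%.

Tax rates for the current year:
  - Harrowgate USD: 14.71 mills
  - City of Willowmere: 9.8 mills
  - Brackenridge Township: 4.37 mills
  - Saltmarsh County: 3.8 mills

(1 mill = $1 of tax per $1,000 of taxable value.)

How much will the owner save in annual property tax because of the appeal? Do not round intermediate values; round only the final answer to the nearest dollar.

$1,442

Old assessed value = $819,850 × 0.46 = $377,131
New assessed value = $723,900 × 0.46 = $332,994
Combined rate = 0.01471 + 0.0098 + 0.00437 + 0.0038 = 0.03268
Old tax = $377,131 × 0.03268 = $12,324.64108
New tax = $332,994 × 0.03268 = $10,882.24392
Reduction = $12,324.64108 − $10,882.24392 = $1,442.39716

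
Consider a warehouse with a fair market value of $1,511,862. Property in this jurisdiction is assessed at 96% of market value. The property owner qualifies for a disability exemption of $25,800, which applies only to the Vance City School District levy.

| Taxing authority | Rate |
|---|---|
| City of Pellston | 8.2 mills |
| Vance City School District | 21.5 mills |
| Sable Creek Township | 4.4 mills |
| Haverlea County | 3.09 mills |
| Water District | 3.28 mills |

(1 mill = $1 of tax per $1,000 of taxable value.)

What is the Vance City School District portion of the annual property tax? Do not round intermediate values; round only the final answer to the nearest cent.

$30,650.13

Assessed value = $1,511,862 × 0.96 = $1,451,387.52
Vance City School District taxable value = $1,451,387.52 − $25,800 = $1,425,587.52
Vance City School District levy = $1,425,587.52 × 0.0215 = $30,650.13168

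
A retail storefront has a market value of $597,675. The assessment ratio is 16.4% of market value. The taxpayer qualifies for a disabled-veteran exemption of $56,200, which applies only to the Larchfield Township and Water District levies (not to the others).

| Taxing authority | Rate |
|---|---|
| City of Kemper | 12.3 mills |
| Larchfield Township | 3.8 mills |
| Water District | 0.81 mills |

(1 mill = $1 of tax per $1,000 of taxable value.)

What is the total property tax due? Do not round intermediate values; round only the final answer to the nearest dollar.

Assessed value = $597,675 × 0.164 = $98,018.7
City of Kemper: $98,018.7 × 0.0123 = $1,205.63001
Larchfield Township: ($98,018.7 − $56,200) × 0.0038 = $41,818.7 × 0.0038 = $158.91106
Water District: ($98,018.7 − $56,200) × 0.00081 = $41,818.7 × 0.00081 = $33.873147
Total = $1,398.414217

$1,398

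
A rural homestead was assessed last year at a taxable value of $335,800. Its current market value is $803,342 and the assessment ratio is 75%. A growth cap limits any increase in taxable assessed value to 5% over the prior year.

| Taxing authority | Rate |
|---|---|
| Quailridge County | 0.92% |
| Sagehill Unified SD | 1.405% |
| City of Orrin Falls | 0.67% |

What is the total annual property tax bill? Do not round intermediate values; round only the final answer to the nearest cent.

$10,560.07

Uncapped assessed value = $803,342 × 0.75 = $602,506.5
Cap limit = $335,800 × 1.05 = $352,590
Taxable assessed value = min($602,506.5, $352,590) = $352,590 (cap binds)
Quailridge County: $352,590 × 0.0092 = $3,243.828
Sagehill Unified SD: $352,590 × 0.01405 = $4,953.8895
City of Orrin Falls: $352,590 × 0.0067 = $2,362.353
Total = $10,560.0705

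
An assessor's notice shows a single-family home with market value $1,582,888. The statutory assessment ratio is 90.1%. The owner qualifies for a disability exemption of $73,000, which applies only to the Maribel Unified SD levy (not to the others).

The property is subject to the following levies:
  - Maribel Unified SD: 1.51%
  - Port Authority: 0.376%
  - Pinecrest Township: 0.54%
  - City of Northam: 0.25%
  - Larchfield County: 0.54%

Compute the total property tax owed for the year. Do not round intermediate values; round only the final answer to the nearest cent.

Assessed value = $1,582,888 × 0.901 = $1,426,182.088
Maribel Unified SD: ($1,426,182.088 − $73,000) × 0.0151 = $1,353,182.088 × 0.0151 = $20,433.0495288
Port Authority: $1,426,182.088 × 0.00376 = $5,362.44465088
Pinecrest Township: $1,426,182.088 × 0.0054 = $7,701.3832752
City of Northam: $1,426,182.088 × 0.0025 = $3,565.45522
Larchfield County: $1,426,182.088 × 0.0054 = $7,701.3832752
Total = $44,763.71595008

$44,763.72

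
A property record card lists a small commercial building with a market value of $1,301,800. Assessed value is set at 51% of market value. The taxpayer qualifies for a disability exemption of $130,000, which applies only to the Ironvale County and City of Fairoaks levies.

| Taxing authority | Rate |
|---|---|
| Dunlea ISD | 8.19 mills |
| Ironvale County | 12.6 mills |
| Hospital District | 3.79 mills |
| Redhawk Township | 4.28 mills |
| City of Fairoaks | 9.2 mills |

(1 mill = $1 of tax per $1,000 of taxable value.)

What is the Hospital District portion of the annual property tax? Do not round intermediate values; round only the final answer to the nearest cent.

$2,516.25

Assessed value = $1,301,800 × 0.51 = $663,918
Hospital District taxable value = $663,918 (exemption does not apply)
Hospital District levy = $663,918 × 0.00379 = $2,516.24922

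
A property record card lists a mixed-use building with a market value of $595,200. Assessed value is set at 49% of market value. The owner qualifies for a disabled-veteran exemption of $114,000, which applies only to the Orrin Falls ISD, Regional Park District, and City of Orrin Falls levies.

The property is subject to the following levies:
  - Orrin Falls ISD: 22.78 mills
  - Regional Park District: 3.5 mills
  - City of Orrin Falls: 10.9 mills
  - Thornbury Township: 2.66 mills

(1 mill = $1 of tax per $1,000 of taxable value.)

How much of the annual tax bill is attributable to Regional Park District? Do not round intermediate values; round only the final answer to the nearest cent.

Assessed value = $595,200 × 0.49 = $291,648
Regional Park District taxable value = $291,648 − $114,000 = $177,648
Regional Park District levy = $177,648 × 0.0035 = $621.768

$621.77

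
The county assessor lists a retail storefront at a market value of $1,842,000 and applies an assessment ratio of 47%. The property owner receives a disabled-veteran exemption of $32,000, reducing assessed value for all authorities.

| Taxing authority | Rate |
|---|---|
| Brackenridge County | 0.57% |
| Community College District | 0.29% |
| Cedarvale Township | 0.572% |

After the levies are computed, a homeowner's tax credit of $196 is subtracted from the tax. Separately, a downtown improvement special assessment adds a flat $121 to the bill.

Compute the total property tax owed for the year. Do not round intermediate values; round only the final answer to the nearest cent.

$11,864.16

Assessed value = $1,842,000 × 0.47 = $865,740
Taxable value = $865,740 − $32,000 = $833,740
Brackenridge County: $833,740 × 0.0057 = $4,752.318
Community College District: $833,740 × 0.0029 = $2,417.846
Cedarvale Township: $833,740 × 0.00572 = $4,768.9928
Levies subtotal = $11,939.1568
After credit = $11,939.1568 − $196 = $11,743.1568
Total = $11,743.1568 + $121 = $11,864.1568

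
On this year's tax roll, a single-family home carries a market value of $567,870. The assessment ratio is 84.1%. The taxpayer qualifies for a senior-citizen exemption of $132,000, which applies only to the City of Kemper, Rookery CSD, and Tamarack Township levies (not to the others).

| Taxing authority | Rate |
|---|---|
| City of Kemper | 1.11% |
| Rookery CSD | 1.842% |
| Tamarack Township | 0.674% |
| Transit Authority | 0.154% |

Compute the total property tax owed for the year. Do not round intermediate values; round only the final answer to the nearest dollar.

Assessed value = $567,870 × 0.841 = $477,578.67
City of Kemper: ($477,578.67 − $132,000) × 0.0111 = $345,578.67 × 0.0111 = $3,835.923237
Rookery CSD: ($477,578.67 − $132,000) × 0.01842 = $345,578.67 × 0.01842 = $6,365.5591014
Tamarack Township: ($477,578.67 − $132,000) × 0.00674 = $345,578.67 × 0.00674 = $2,329.2002358
Transit Authority: $477,578.67 × 0.00154 = $735.4711518
Total = $13,266.153726

$13,266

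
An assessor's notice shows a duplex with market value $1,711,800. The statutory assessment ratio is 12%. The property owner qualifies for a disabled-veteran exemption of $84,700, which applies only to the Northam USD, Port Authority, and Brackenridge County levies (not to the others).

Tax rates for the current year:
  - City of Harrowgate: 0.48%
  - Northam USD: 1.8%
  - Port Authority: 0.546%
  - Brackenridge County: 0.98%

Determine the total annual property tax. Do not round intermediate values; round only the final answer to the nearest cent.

$5,001.01

Assessed value = $1,711,800 × 0.12 = $205,416
City of Harrowgate: $205,416 × 0.0048 = $985.9968
Northam USD: ($205,416 − $84,700) × 0.018 = $120,716 × 0.018 = $2,172.888
Port Authority: ($205,416 − $84,700) × 0.00546 = $120,716 × 0.00546 = $659.10936
Brackenridge County: ($205,416 − $84,700) × 0.0098 = $120,716 × 0.0098 = $1,183.0168
Total = $5,001.01096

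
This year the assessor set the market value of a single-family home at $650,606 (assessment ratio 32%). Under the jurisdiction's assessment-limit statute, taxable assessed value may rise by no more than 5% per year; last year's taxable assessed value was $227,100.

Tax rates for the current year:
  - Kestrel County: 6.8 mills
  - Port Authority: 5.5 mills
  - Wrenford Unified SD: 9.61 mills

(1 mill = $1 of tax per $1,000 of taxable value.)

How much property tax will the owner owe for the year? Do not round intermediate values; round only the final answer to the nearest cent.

Uncapped assessed value = $650,606 × 0.32 = $208,193.92
Cap limit = $227,100 × 1.05 = $238,455
Taxable assessed value = min($208,193.92, $238,455) = $208,193.92 (cap does not bind)
Kestrel County: $208,193.92 × 0.0068 = $1,415.718656
Port Authority: $208,193.92 × 0.0055 = $1,145.06656
Wrenford Unified SD: $208,193.92 × 0.00961 = $2,000.7435712
Total = $4,561.5287872

$4,561.53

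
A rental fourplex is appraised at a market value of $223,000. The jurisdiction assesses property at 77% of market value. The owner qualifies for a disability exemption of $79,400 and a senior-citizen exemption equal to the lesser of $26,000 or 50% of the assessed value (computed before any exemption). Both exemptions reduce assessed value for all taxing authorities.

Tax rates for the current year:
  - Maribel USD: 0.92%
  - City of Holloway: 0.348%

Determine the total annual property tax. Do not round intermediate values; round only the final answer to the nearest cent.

$840.81

Assessed value = $223,000 × 0.77 = $171,710
Senior-citizen exemption = min($26,000, 50% × $171,710) = min($26,000, $85,855) = $26,000 (dollar cap binds)
Taxable value = $171,710 − $79,400 − $26,000 = $66,310
Maribel USD: $66,310 × 0.0092 = $610.052
City of Holloway: $66,310 × 0.00348 = $230.7588
Total = $840.8108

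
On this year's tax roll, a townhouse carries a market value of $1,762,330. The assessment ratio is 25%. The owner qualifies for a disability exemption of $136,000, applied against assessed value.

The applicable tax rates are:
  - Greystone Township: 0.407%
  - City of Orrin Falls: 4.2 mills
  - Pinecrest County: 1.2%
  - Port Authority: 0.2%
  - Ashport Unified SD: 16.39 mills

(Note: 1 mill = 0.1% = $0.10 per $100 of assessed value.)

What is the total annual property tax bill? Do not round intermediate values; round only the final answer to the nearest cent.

Assessed value = $1,762,330 × 0.25 = $440,582.5
Taxable value = $440,582.5 − $136,000 = $304,582.5
Greystone Township: $304,582.5 × 0.00407 = $1,239.650775
City of Orrin Falls: $304,582.5 × 0.0042 = $1,279.2465
Pinecrest County: $304,582.5 × 0.012 = $3,654.99
Port Authority: $304,582.5 × 0.002 = $609.165
Ashport Unified SD: $304,582.5 × 0.01639 = $4,992.107175
Total = $11,775.15945

$11,775.16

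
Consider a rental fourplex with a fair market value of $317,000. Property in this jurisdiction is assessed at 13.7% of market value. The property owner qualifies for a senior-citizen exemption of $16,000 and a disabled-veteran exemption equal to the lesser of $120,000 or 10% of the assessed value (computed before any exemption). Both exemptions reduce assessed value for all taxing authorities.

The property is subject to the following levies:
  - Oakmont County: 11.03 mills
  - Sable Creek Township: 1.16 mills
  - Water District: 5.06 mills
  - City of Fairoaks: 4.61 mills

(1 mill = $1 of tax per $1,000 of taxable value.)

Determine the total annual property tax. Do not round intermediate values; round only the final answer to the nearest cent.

Assessed value = $317,000 × 0.137 = $43,429
Disabled-veteran exemption = min($120,000, 10% × $43,429) = min($120,000, $4,342.9) = $4,342.9 (percentage binds)
Taxable value = $43,429 − $16,000 − $4,342.9 = $23,086.1
Oakmont County: $23,086.1 × 0.01103 = $254.639683
Sable Creek Township: $23,086.1 × 0.00116 = $26.779876
Water District: $23,086.1 × 0.00506 = $116.815666
City of Fairoaks: $23,086.1 × 0.00461 = $106.426921
Total = $504.662146

$504.66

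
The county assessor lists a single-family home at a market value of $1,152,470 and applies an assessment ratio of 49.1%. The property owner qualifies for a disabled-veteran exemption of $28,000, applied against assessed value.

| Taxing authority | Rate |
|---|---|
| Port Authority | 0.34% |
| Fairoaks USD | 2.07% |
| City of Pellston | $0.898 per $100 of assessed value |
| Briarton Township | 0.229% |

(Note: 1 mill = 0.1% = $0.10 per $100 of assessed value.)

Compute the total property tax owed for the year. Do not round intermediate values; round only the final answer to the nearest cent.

$19,024.21

Assessed value = $1,152,470 × 0.491 = $565,862.77
Taxable value = $565,862.77 − $28,000 = $537,862.77
Port Authority: $537,862.77 × 0.0034 = $1,828.733418
Fairoaks USD: $537,862.77 × 0.0207 = $11,133.759339
City of Pellston: $537,862.77 × 0.00898 = $4,830.0076746
Briarton Township: $537,862.77 × 0.00229 = $1,231.7057433
Total = $19,024.2061749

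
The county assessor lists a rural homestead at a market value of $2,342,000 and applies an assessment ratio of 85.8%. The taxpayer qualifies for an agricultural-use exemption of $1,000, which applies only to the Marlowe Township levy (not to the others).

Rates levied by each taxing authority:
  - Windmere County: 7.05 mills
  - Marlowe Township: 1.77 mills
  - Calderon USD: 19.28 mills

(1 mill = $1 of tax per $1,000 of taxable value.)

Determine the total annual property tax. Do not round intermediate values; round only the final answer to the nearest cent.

$56,463.38

Assessed value = $2,342,000 × 0.858 = $2,009,436
Windmere County: $2,009,436 × 0.00705 = $14,166.5238
Marlowe Township: ($2,009,436 − $1,000) × 0.00177 = $2,008,436 × 0.00177 = $3,554.93172
Calderon USD: $2,009,436 × 0.01928 = $38,741.92608
Total = $56,463.3816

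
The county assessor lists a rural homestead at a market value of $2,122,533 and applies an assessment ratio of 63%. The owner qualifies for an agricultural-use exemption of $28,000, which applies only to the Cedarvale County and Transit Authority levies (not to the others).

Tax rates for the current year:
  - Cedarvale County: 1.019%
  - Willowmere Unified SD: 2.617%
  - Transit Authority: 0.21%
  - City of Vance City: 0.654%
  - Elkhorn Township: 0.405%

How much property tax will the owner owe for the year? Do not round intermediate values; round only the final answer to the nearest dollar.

$65,245

Assessed value = $2,122,533 × 0.63 = $1,337,195.79
Cedarvale County: ($1,337,195.79 − $28,000) × 0.01019 = $1,309,195.79 × 0.01019 = $13,340.7051001
Willowmere Unified SD: $1,337,195.79 × 0.02617 = $34,994.4138243
Transit Authority: ($1,337,195.79 − $28,000) × 0.0021 = $1,309,195.79 × 0.0021 = $2,749.311159
City of Vance City: $1,337,195.79 × 0.00654 = $8,745.2604666
Elkhorn Township: $1,337,195.79 × 0.00405 = $5,415.6429495
Total = $65,245.3334995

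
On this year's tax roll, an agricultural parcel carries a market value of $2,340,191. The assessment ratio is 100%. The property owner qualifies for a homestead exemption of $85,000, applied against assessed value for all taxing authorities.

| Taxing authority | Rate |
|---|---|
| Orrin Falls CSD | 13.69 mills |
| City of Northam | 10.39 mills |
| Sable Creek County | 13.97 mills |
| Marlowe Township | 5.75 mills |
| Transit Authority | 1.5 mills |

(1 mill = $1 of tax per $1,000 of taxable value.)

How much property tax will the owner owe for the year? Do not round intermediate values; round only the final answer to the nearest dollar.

$102,160

Assessed value = $2,340,191 × 1 = $2,340,191
Taxable value = $2,340,191 − $85,000 = $2,255,191
Orrin Falls CSD: $2,255,191 × 0.01369 = $30,873.56479
City of Northam: $2,255,191 × 0.01039 = $23,431.43449
Sable Creek County: $2,255,191 × 0.01397 = $31,505.01827
Marlowe Township: $2,255,191 × 0.00575 = $12,967.34825
Transit Authority: $2,255,191 × 0.0015 = $3,382.7865
Total = $30,873.56479 + $23,431.43449 + $31,505.01827 + $12,967.34825 + $3,382.7865 = $102,160.1523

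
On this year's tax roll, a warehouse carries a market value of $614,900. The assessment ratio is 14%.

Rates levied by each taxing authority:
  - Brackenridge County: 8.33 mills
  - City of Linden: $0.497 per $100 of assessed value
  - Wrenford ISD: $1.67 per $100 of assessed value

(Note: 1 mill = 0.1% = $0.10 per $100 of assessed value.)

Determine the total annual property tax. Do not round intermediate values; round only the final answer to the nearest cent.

Assessed value = $614,900 × 0.14 = $86,086
Brackenridge County: $86,086 × 0.00833 = $717.09638
City of Linden: $86,086 × 0.00497 = $427.84742
Wrenford ISD: $86,086 × 0.0167 = $1,437.6362
Total = $2,582.58

$2,582.58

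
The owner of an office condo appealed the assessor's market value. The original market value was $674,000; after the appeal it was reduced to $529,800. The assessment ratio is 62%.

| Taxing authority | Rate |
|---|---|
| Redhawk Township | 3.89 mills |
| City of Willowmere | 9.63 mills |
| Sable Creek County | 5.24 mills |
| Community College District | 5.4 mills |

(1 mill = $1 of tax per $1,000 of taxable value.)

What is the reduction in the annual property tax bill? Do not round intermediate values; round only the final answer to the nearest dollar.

$2,160

Old assessed value = $674,000 × 0.62 = $417,880
New assessed value = $529,800 × 0.62 = $328,476
Combined rate = 0.00389 + 0.00963 + 0.00524 + 0.0054 = 0.02416
Old tax = $417,880 × 0.02416 = $10,095.9808
New tax = $328,476 × 0.02416 = $7,935.98016
Reduction = $10,095.9808 − $7,935.98016 = $2,160.00064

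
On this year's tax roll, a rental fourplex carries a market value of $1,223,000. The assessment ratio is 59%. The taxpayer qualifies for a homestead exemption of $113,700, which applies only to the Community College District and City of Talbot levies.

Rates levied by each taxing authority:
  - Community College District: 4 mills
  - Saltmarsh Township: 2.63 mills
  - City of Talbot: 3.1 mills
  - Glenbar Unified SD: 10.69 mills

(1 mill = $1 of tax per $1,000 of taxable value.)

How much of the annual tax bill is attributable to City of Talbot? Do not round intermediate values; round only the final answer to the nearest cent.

Assessed value = $1,223,000 × 0.59 = $721,570
City of Talbot taxable value = $721,570 − $113,700 = $607,870
City of Talbot levy = $607,870 × 0.0031 = $1,884.397

$1,884.40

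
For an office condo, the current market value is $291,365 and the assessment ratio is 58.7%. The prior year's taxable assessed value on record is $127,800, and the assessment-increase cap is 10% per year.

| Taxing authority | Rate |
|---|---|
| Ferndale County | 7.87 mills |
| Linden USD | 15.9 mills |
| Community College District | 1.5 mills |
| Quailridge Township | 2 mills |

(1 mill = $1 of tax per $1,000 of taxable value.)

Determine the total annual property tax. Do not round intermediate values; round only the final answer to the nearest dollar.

Uncapped assessed value = $291,365 × 0.587 = $171,031.255
Cap limit = $127,800 × 1.1 = $140,580
Taxable assessed value = min($171,031.255, $140,580) = $140,580 (cap binds)
Ferndale County: $140,580 × 0.00787 = $1,106.3646
Linden USD: $140,580 × 0.0159 = $2,235.222
Community College District: $140,580 × 0.0015 = $210.87
Quailridge Township: $140,580 × 0.002 = $281.16
Total = $3,833.6166

$3,834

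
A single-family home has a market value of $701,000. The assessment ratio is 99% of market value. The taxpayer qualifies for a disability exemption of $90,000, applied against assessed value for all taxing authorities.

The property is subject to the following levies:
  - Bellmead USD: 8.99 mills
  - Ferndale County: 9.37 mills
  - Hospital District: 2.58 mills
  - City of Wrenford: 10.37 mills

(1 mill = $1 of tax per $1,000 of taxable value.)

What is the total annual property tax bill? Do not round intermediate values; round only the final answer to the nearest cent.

Assessed value = $701,000 × 0.99 = $693,990
Taxable value = $693,990 − $90,000 = $603,990
Bellmead USD: $603,990 × 0.00899 = $5,429.8701
Ferndale County: $603,990 × 0.00937 = $5,659.3863
Hospital District: $603,990 × 0.00258 = $1,558.2942
City of Wrenford: $603,990 × 0.01037 = $6,263.3763
Total = $5,429.8701 + $5,659.3863 + $1,558.2942 + $6,263.3763 = $18,910.9269

$18,910.93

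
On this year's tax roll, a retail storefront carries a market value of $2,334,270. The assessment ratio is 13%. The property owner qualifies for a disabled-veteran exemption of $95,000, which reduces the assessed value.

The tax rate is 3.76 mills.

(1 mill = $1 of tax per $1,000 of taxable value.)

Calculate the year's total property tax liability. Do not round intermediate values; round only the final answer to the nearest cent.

Assessed value = $2,334,270 × 0.13 = $303,455.1
Taxable value = $303,455.1 − $95,000 = $208,455.1
Tax = $208,455.1 × 0.00376 = $783.791176

$783.79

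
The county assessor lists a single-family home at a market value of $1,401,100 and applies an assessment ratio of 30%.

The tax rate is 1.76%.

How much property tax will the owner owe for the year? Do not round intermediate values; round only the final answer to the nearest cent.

Assessed value = $1,401,100 × 0.3 = $420,330
Tax = $420,330 × 0.0176 = $7,397.808

$7,397.81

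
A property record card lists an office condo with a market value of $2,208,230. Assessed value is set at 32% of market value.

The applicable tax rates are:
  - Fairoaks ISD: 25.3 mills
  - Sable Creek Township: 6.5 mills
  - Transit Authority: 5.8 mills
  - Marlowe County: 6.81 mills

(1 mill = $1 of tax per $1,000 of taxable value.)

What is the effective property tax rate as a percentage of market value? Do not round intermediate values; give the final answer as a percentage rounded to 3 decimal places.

1.421%

Assessed value = $2,208,230 × 0.32 = $706,633.6
Fairoaks ISD: $706,633.6 × 0.0253 = $17,877.83008
Sable Creek Township: $706,633.6 × 0.0065 = $4,593.1184
Transit Authority: $706,633.6 × 0.0058 = $4,098.47488
Marlowe County: $706,633.6 × 0.00681 = $4,812.174816
Total tax = $31,381.598176
Effective rate = $31,381.598176 ÷ $2,208,230 = 1.421% of market value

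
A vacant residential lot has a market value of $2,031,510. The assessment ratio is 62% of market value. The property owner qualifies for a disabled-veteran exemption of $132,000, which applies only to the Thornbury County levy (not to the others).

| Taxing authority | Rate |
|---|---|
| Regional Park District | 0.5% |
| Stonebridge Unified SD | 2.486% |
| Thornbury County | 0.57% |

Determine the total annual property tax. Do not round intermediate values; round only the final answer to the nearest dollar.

$44,037

Assessed value = $2,031,510 × 0.62 = $1,259,536.2
Regional Park District: $1,259,536.2 × 0.005 = $6,297.681
Stonebridge Unified SD: $1,259,536.2 × 0.02486 = $31,312.069932
Thornbury County: ($1,259,536.2 − $132,000) × 0.0057 = $1,127,536.2 × 0.0057 = $6,426.95634
Total = $44,036.707272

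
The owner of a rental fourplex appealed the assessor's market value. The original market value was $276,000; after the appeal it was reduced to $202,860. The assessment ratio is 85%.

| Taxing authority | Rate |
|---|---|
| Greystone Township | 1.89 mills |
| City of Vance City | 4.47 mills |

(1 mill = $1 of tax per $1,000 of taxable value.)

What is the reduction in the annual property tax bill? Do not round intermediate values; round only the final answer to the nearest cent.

$395.39

Old assessed value = $276,000 × 0.85 = $234,600
New assessed value = $202,860 × 0.85 = $172,431
Combined rate = 0.00189 + 0.00447 = 0.00636
Old tax = $234,600 × 0.00636 = $1,492.056
New tax = $172,431 × 0.00636 = $1,096.66116
Reduction = $1,492.056 − $1,096.66116 = $395.39484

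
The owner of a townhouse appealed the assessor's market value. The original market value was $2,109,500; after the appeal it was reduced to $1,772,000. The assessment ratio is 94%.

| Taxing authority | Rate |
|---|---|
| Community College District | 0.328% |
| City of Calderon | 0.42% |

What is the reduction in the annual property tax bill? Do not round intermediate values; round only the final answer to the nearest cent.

$2,373.03

Old assessed value = $2,109,500 × 0.94 = $1,982,930
New assessed value = $1,772,000 × 0.94 = $1,665,680
Combined rate = 0.00328 + 0.0042 = 0.00748
Old tax = $1,982,930 × 0.00748 = $14,832.3164
New tax = $1,665,680 × 0.00748 = $12,459.2864
Reduction = $14,832.3164 − $12,459.2864 = $2,373.03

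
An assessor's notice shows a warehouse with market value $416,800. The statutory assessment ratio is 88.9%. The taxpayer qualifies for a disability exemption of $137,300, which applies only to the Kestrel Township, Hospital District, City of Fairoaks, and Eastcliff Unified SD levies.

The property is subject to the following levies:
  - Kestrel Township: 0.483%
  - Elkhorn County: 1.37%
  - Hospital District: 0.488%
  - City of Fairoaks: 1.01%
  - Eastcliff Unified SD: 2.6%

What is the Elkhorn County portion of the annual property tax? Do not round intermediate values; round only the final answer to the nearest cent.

$5,076.33

Assessed value = $416,800 × 0.889 = $370,535.2
Elkhorn County taxable value = $370,535.2 (exemption does not apply)
Elkhorn County levy = $370,535.2 × 0.0137 = $5,076.33224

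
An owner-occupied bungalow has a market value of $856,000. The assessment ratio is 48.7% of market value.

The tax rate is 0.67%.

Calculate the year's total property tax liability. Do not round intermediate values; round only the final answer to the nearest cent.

Assessed value = $856,000 × 0.487 = $416,872
Tax = $416,872 × 0.0067 = $2,793.0424

$2,793.04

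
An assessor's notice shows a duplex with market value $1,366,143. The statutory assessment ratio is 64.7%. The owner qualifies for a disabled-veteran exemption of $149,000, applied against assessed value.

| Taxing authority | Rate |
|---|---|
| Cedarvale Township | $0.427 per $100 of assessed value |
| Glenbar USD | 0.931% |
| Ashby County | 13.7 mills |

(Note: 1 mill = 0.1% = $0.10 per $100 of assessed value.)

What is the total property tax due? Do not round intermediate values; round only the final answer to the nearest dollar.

$20,048

Assessed value = $1,366,143 × 0.647 = $883,894.521
Taxable value = $883,894.521 − $149,000 = $734,894.521
Cedarvale Township: $734,894.521 × 0.00427 = $3,137.99960467
Glenbar USD: $734,894.521 × 0.00931 = $6,841.86799051
Ashby County: $734,894.521 × 0.0137 = $10,068.0549377
Total = $20,047.92253288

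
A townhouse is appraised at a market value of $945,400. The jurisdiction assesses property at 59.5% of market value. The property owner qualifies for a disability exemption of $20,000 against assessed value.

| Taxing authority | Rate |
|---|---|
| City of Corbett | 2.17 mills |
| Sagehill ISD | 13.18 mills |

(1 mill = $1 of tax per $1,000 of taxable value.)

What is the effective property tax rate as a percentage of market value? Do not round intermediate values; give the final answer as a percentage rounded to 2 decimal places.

0.88%

Assessed value = $945,400 × 0.595 = $562,513
Taxable value = $562,513 − $20,000 = $542,513
City of Corbett: $542,513 × 0.00217 = $1,177.25321
Sagehill ISD: $542,513 × 0.01318 = $7,150.32134
Total tax = $8,327.57455
Effective rate = $8,327.57455 ÷ $945,400 = 0.88% of market value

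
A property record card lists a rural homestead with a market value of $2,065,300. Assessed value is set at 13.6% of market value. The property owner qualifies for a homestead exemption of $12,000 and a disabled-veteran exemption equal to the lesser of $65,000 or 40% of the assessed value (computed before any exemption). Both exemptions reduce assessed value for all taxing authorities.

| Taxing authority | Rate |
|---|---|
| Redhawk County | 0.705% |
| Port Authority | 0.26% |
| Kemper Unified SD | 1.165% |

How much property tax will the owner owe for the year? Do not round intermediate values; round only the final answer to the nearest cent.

$4,342.66

Assessed value = $2,065,300 × 0.136 = $280,880.8
Disabled-veteran exemption = min($65,000, 40% × $280,880.8) = min($65,000, $112,352.32) = $65,000 (dollar cap binds)
Taxable value = $280,880.8 − $12,000 − $65,000 = $203,880.8
Redhawk County: $203,880.8 × 0.00705 = $1,437.35964
Port Authority: $203,880.8 × 0.0026 = $530.09008
Kemper Unified SD: $203,880.8 × 0.01165 = $2,375.21132
Total = $4,342.66104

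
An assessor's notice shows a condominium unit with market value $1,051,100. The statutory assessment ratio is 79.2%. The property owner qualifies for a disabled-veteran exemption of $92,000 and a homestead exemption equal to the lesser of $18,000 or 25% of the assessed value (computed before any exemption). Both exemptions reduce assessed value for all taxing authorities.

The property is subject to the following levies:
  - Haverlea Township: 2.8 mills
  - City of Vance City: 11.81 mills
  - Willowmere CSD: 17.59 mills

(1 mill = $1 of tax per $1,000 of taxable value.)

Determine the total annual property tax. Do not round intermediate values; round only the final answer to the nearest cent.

Assessed value = $1,051,100 × 0.792 = $832,471.2
Homestead exemption = min($18,000, 25% × $832,471.2) = min($18,000, $208,117.8) = $18,000 (dollar cap binds)
Taxable value = $832,471.2 − $92,000 − $18,000 = $722,471.2
Haverlea Township: $722,471.2 × 0.0028 = $2,022.91936
City of Vance City: $722,471.2 × 0.01181 = $8,532.384872
Willowmere CSD: $722,471.2 × 0.01759 = $12,708.268408
Total = $23,263.57264

$23,263.57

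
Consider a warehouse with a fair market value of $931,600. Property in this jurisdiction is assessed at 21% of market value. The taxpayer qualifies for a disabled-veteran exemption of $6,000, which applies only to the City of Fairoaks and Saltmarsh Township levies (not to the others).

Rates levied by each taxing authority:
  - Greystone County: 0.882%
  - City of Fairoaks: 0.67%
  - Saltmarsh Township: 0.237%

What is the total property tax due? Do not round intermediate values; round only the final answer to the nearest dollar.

Assessed value = $931,600 × 0.21 = $195,636
Greystone County: $195,636 × 0.00882 = $1,725.50952
City of Fairoaks: ($195,636 − $6,000) × 0.0067 = $189,636 × 0.0067 = $1,270.5612
Saltmarsh Township: ($195,636 − $6,000) × 0.00237 = $189,636 × 0.00237 = $449.43732
Total = $3,445.50804

$3,446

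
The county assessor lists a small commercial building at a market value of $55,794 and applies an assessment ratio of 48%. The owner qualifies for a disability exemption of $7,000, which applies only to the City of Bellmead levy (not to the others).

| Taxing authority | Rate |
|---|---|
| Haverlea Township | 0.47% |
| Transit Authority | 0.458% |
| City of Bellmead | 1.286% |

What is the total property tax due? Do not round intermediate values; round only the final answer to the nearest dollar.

$503

Assessed value = $55,794 × 0.48 = $26,781.12
Haverlea Township: $26,781.12 × 0.0047 = $125.871264
Transit Authority: $26,781.12 × 0.00458 = $122.6575296
City of Bellmead: ($26,781.12 − $7,000) × 0.01286 = $19,781.12 × 0.01286 = $254.3852032
Total = $502.9139968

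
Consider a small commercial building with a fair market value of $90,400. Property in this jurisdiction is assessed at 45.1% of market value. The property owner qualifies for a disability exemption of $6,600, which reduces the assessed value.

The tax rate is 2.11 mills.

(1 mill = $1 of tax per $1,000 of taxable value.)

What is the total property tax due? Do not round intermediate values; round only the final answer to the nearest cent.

Assessed value = $90,400 × 0.451 = $40,770.4
Taxable value = $40,770.4 − $6,600 = $34,170.4
Tax = $34,170.4 × 0.00211 = $72.099544

$72.10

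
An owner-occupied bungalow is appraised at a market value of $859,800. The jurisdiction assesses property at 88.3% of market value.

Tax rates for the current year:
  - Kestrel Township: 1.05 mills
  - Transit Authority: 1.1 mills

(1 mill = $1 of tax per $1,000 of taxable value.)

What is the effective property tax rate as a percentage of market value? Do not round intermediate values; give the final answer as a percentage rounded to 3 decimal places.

0.190%

Assessed value = $859,800 × 0.883 = $759,203.4
Kestrel Township: $759,203.4 × 0.00105 = $797.16357
Transit Authority: $759,203.4 × 0.0011 = $835.12374
Total tax = $1,632.28731
Effective rate = $1,632.28731 ÷ $859,800 = 0.190% of market value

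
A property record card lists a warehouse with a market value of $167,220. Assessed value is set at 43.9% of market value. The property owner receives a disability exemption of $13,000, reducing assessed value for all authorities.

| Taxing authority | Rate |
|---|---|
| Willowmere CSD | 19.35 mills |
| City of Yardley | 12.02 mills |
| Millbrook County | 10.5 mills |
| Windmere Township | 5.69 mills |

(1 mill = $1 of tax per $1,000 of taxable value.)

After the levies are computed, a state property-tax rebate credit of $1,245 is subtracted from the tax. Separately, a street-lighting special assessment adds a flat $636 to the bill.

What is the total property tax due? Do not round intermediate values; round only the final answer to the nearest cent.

$2,264.08

Assessed value = $167,220 × 0.439 = $73,409.58
Taxable value = $73,409.58 − $13,000 = $60,409.58
Willowmere CSD: $60,409.58 × 0.01935 = $1,168.925373
City of Yardley: $60,409.58 × 0.01202 = $726.1231516
Millbrook County: $60,409.58 × 0.0105 = $634.30059
Windmere Township: $60,409.58 × 0.00569 = $343.7305102
Levies subtotal = $2,873.0796248
After credit = $2,873.0796248 − $1,245 = $1,628.0796248
Total = $1,628.0796248 + $636 = $2,264.0796248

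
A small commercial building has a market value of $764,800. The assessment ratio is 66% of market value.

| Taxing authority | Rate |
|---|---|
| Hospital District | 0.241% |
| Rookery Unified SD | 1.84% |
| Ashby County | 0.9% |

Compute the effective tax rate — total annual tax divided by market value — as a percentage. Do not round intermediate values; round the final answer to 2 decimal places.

1.97%

Assessed value = $764,800 × 0.66 = $504,768
Hospital District: $504,768 × 0.00241 = $1,216.49088
Rookery Unified SD: $504,768 × 0.0184 = $9,287.7312
Ashby County: $504,768 × 0.009 = $4,542.912
Total tax = $15,047.13408
Effective rate = $15,047.13408 ÷ $764,800 = 1.97% of market value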